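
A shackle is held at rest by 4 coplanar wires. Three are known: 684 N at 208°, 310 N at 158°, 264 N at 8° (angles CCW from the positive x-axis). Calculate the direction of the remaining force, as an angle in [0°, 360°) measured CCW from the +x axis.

θ ≈ 15°

Sum the known components: ΣF_x = -629.9 N, ΣF_y = -168.2 N.
For equilibrium the remaining force must supply (−ΣF_x, −ΣF_y) = (629.9, 168.2) N.
Magnitude = √((629.9)² + (168.2)²) = 652 N; direction = atan2(168.2, 629.9) = 15.0°.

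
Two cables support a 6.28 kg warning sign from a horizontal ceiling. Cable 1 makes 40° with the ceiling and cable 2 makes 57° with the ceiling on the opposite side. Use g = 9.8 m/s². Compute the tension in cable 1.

T_1 ≈ 33.8 N

Weight W = 6.28 × 9.8 = 61.54 N acts straight down.
Horizontal: T_1 cos 40° = T_2 cos 57°  →  T_2 = 1.407 T_1.
Vertical: T_1 sin 40° + T_2 sin 57° = 61.54.
Substituting the horizontal relation into the vertical equation gives 1.822 T_1 = 61.54, so T_1 = 33.77 N.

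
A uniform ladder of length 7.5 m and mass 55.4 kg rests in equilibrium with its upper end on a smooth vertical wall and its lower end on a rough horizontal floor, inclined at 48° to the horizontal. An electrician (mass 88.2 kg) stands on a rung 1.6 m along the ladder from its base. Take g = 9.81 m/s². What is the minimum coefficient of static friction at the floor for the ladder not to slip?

μ_min ≈ 0.292

ΣF_y = 0: N_floor = 55.4×9.81 + 88.2×9.81 = 1408.7 N.
Torques about the foot: N_wall · 7.5 sin 48° = 55.4×9.81×3.75 cos 48° + 88.2×9.81×1.6 cos 48° → N_wall = 410.87 N.
ΣF_x = 0: f_floor = N_wall = 410.87 N.
μ_min = f_floor / N_floor = 410.87 / 1408.7 = 0.2917.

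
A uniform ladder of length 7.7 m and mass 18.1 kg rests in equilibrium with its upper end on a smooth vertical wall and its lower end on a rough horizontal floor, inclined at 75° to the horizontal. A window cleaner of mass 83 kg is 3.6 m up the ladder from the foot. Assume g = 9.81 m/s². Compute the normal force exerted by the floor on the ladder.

N_floor ≈ 992 N

ΣF_y = 0: N_floor = 18.1×9.81 + 83×9.81 = 991.79 N.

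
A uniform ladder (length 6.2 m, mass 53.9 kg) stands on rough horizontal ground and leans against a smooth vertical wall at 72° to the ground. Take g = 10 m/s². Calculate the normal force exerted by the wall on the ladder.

N_wall ≈ 87.6 N

Torques about the foot: N_wall · 6.2 sin 72° = 53.9×10×3.1 cos 72° → N_wall = 87.566 N.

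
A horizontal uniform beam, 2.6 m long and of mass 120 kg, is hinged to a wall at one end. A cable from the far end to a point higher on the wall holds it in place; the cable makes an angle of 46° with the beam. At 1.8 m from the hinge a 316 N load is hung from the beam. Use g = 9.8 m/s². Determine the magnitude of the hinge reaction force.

Take torques about the hinge: T sin 46° · 2.6 = 120×9.8×1.3 + 316×1.8 = 2097.6 N·m.
So T = 2097.6 / (0.7193 × 2.6) = 1121.5 N.
ΣF_x = 0: H_x = T cos 46° = 779.09 N.
ΣF_y = 0: H_y = (120×9.8 + 316) − T sin 46° = 1492 − 806.77 = 685.23 N.
|H| = √(H_x² + H_y²) = √((779.09)² + (685.23)²) = 1037.6 N.

|H| ≈ 1040 N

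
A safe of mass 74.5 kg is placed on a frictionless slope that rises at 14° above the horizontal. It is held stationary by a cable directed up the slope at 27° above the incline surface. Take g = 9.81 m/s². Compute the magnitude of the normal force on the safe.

N ≈ 619 N

Take axes along and perpendicular to the incline. Weight components: W sin 14° = 176.8 N down-slope, W cos 14° = 709.1 N into the surface.
Along incline: T cos 27° = W sin 14° → T = 198.4 N.
Perpendicular: N = W cos 14° − T sin 27° = 619 N.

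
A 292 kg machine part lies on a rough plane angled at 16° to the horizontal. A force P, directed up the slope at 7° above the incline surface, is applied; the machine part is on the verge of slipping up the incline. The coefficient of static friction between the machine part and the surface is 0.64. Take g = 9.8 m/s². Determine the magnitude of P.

On the verge of sliding up the incline, friction equals μN and acts down the slope.
Perpendicular: N + P sin 7° = W cos 16° = 2751 N.
Along incline: P cos 7° = W sin 16° + μN  with W sin 16° = 788.8 N.
Solving the pair for P and N: P = 2381 N, N = 2461 N (and f = μN = 1575 N).

P ≈ 2380 N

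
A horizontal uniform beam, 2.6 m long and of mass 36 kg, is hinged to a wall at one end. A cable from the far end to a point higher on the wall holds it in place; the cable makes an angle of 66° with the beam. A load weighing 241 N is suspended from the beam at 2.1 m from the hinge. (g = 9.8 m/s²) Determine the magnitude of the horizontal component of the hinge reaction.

Take torques about the hinge: T sin 66° · 2.6 = 36×9.8×1.3 + 241×2.1 = 964.74 N·m.
So T = 964.74 / (0.9135 × 2.6) = 406.17 N.
ΣF_x = 0: H_x = T cos 66° = 165.2 N.

H_x ≈ 165 N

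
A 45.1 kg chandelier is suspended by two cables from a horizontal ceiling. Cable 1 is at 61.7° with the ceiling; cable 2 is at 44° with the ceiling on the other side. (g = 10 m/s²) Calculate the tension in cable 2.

T_2 ≈ 222 N

Weight W = 45.1 × 10 = 451 N acts straight down.
Horizontal: T_1 cos 61.7° = T_2 cos 44°  →  T_1 = 1.517 T_2.
Vertical: T_1 sin 61.7° + T_2 sin 44° = 451.
Substituting the horizontal relation into the vertical equation gives 2.031 T_2 = 451, so T_2 = 222.1 N.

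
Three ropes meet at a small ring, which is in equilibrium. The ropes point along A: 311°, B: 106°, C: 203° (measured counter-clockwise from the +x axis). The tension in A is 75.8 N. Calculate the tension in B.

T_B ≈ 72.6 N

Resolve: ΣF_x = 75.8 cos 311° + T_B cos 106° + T_C cos 203° = 0.
        ΣF_y = 75.8 sin 311° + T_B sin 106° + T_C sin 203° = 0.
The known terms sum to (49.73, -57.21) N, so -0.2756 T_B − 0.9205 T_C = -49.73 and 0.9613 T_B − 0.3907 T_C = 57.21.
Solving simultaneously: T_B = 72.63 N, T_C = 32.28 N.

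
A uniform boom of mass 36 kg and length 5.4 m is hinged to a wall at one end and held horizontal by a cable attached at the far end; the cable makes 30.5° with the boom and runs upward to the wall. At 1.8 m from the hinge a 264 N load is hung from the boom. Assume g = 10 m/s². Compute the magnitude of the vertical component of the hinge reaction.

Take torques about the hinge: T sin 30.5° · 5.4 = 36×10×2.7 + 264×1.8 = 1447.2 N·m.
So T = 1447.2 / (0.5075 × 5.4) = 528.04 N.
ΣF_y = 0: H_y = (36×10 + 264) − T sin 30.5° = 624 − 268 = 356 N.

|H_y| ≈ 356 N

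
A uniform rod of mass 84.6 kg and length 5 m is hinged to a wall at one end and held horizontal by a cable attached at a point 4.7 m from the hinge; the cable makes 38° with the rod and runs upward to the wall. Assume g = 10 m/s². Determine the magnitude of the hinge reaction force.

|H| ≈ 699 N

Take torques about the hinge: T sin 38° · 4.7 = 84.6×10×2.5 = 2115 N·m.
So T = 2115 / (0.6157 × 4.7) = 730.92 N.
ΣF_x = 0: H_x = T cos 38° = 575.97 N.
ΣF_y = 0: H_y = (84.6×10) − T sin 38° = 846 − 450 = 396 N.
|H| = √(H_x² + H_y²) = √((575.97)² + (396)²) = 698.97 N.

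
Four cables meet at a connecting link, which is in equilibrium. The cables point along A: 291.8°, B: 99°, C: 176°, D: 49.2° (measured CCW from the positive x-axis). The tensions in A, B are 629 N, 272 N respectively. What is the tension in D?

Resolve: ΣF_x = 629 cos 291.8° + 272 cos 99° + T_C cos 176° + T_D cos 49.2° = 0.
        ΣF_y = 629 sin 291.8° + 272 sin 99° + T_C sin 176° + T_D sin 49.2° = 0.
The known terms sum to (191, -315.4) N, so -0.9976 T_C + 0.6534 T_D = -191 and 0.0698 T_C + 0.7570 T_D = 315.4.
Solving simultaneously: T_C = 438 N, T_D = 376.2 N.

T_D ≈ 376 N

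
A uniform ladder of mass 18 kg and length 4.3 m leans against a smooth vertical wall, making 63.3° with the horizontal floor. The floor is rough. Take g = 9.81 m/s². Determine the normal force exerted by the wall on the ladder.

N_wall ≈ 44.4 N

Torques about the foot: N_wall · 4.3 sin 63.3° = 18×9.81×2.15 cos 63.3° → N_wall = 44.405 N.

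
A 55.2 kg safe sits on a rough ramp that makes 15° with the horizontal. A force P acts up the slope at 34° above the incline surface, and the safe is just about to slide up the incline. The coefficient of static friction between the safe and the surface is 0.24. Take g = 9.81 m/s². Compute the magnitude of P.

On the verge of sliding up the incline, friction equals μN and acts down the slope.
Perpendicular: N + P sin 34° = W cos 15° = 523.1 N.
Along incline: P cos 34° = W sin 15° + μN  with W sin 15° = 140.2 N.
Solving the pair for P and N: P = 275.8 N, N = 368.8 N (and f = μN = 88.52 N).

P ≈ 276 N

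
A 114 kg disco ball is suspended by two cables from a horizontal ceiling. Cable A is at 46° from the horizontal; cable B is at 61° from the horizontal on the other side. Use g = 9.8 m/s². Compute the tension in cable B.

Weight W = 114 × 9.8 = 1117 N acts straight down.
Horizontal: T_A cos 46° = T_B cos 61°  →  T_A = 0.6979 T_B.
Vertical: T_A sin 46° + T_B sin 61° = 1117.
Substituting the horizontal relation into the vertical equation gives 1.377 T_B = 1117, so T_B = 811.5 N.

T_B ≈ 812 N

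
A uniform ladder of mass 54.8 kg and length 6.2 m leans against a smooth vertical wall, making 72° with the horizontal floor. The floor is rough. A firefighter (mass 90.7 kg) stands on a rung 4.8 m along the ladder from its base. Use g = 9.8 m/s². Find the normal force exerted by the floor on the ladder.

N_floor ≈ 1430 N

ΣF_y = 0: N_floor = 54.8×9.8 + 90.7×9.8 = 1425.9 N.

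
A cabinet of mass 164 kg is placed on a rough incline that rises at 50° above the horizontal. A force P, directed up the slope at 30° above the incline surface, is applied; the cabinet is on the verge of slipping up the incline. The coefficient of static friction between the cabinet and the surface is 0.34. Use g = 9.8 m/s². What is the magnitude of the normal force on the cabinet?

On the verge of sliding up the incline, friction equals μN and acts down the slope.
Perpendicular: N + P sin 30° = W cos 50° = 1033 N.
Along incline: P cos 30° = W sin 50° + μN  with W sin 50° = 1231 N.
Solving the pair for P and N: P = 1527 N, N = 269.4 N (and f = μN = 91.59 N).

N ≈ 269 N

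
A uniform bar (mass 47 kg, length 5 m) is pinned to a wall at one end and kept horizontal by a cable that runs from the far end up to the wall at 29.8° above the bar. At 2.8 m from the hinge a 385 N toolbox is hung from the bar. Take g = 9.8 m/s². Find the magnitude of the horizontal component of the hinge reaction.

H_x ≈ 779 N

Take torques about the hinge: T sin 29.8° · 5 = 47×9.8×2.5 + 385×2.8 = 2229.5 N·m.
So T = 2229.5 / (0.4970 × 5) = 897.23 N.
ΣF_x = 0: H_x = T cos 29.8° = 778.59 N.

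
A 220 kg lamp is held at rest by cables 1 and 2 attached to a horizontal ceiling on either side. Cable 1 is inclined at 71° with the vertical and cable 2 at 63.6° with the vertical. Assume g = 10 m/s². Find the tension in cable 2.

Angles from the horizontal: cable 1 is 90° − 71° = 19°, cable 2 is 90° − 63.6° = 26.4°.
Weight W = 220 × 10 = 2200 N acts straight down.
Horizontal: T_1 cos 19° = T_2 cos 26.4°  →  T_1 = 0.9473 T_2.
Vertical: T_1 sin 19° + T_2 sin 26.4° = 2200.
Substituting the horizontal relation into the vertical equation gives 0.7531 T_2 = 2200, so T_2 = 2921 N.

T_2 ≈ 2920 N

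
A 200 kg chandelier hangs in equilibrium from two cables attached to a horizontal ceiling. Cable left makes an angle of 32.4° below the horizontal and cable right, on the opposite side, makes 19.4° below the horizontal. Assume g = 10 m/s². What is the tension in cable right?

T_right ≈ 2150 N

Weight W = 200 × 10 = 2000 N acts straight down.
Horizontal: T_left cos 32.4° = T_right cos 19.4°  →  T_left = 1.117 T_right.
Vertical: T_left sin 32.4° + T_right sin 19.4° = 2000.
Substituting the horizontal relation into the vertical equation gives 0.9307 T_right = 2000, so T_right = 2149 N.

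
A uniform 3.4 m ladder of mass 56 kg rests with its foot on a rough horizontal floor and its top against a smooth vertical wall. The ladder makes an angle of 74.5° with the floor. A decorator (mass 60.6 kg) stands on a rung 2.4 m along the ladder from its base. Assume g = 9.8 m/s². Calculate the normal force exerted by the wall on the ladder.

N_wall ≈ 192 N

Torques about the foot: N_wall · 3.4 sin 74.5° = 56×9.8×1.7 cos 74.5° + 60.6×9.8×2.4 cos 74.5° → N_wall = 192.35 N.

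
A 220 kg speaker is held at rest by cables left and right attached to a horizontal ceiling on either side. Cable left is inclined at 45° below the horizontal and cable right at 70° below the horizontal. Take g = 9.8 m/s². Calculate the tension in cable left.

Weight W = 220 × 9.8 = 2156 N acts straight down.
Horizontal: T_left cos 45° = T_right cos 70°  →  T_right = 2.067 T_left.
Vertical: T_left sin 45° + T_right sin 70° = 2156.
Substituting the horizontal relation into the vertical equation gives 2.65 T_left = 2156, so T_left = 813.6 N.

T_left ≈ 814 N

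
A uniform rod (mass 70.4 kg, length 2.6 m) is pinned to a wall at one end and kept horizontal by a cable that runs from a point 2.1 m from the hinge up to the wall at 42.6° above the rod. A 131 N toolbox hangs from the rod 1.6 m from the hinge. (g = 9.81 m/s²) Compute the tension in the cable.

Take torques about the hinge: T sin 42.6° · 2.1 = 70.4×9.81×1.3 + 131×1.6 = 1107.4 N·m.
So T = 1107.4 / (0.6769 × 2.1) = 779.08 N.

T ≈ 779 N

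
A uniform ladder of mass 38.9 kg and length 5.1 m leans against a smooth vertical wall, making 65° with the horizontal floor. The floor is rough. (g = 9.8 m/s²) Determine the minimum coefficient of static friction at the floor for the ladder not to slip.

ΣF_y = 0: N_floor = 38.9×9.8 = 381.22 N.
Torques about the foot: N_wall · 5.1 sin 65° = 38.9×9.8×2.55 cos 65° → N_wall = 88.883 N.
ΣF_x = 0: f_floor = N_wall = 88.883 N.
μ_min = f_floor / N_floor = 88.883 / 381.22 = 0.2332.

μ_min ≈ 0.233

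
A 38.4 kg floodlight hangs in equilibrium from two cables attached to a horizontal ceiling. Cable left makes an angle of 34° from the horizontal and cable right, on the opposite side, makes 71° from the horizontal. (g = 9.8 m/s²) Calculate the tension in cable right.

T_right ≈ 323 N

Weight W = 38.4 × 9.8 = 376.3 N acts straight down.
Horizontal: T_left cos 34° = T_right cos 71°  →  T_left = 0.3927 T_right.
Vertical: T_left sin 34° + T_right sin 71° = 376.3.
Substituting the horizontal relation into the vertical equation gives 1.165 T_right = 376.3, so T_right = 323 N.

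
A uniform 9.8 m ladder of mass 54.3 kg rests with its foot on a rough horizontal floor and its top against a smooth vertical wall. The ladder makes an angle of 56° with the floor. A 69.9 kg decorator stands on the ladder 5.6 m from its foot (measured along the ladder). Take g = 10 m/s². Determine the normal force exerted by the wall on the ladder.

Torques about the foot: N_wall · 9.8 sin 56° = 54.3×10×4.9 cos 56° + 69.9×10×5.6 cos 56° → N_wall = 452.55 N.

N_wall ≈ 453 N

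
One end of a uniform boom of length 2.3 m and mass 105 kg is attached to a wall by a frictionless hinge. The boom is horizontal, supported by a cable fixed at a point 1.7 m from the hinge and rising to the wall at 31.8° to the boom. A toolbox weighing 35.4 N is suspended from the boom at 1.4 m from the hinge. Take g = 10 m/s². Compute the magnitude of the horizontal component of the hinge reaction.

Take torques about the hinge: T sin 31.8° · 1.7 = 105×10×1.15 + 35.4×1.4 = 1257.1 N·m.
So T = 1257.1 / (0.5270 × 1.7) = 1403.2 N.
ΣF_x = 0: H_x = T cos 31.8° = 1192.6 N.

H_x ≈ 1190 N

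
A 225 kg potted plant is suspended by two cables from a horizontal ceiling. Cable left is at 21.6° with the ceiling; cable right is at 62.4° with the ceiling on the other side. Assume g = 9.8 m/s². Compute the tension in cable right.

T_right ≈ 2060 N

Weight W = 225 × 9.8 = 2205 N acts straight down.
Horizontal: T_left cos 21.6° = T_right cos 62.4°  →  T_left = 0.4983 T_right.
Vertical: T_left sin 21.6° + T_right sin 62.4° = 2205.
Substituting the horizontal relation into the vertical equation gives 1.07 T_right = 2205, so T_right = 2061 N.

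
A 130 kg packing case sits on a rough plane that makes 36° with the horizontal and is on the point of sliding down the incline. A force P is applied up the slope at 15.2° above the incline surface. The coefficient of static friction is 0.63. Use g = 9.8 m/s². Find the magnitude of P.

P ≈ 124 N

On the verge of sliding down the incline, friction equals μN and acts up the slope.
Perpendicular: N + P sin 15.2° = W cos 36° = 1031 N.
Along incline: P cos 15.2° + μN = W sin 36° with W sin 36° = 748.8 N.
Solving the pair for P and N: P = 124.4 N, N = 998.1 N (and f = μN = 628.8 N).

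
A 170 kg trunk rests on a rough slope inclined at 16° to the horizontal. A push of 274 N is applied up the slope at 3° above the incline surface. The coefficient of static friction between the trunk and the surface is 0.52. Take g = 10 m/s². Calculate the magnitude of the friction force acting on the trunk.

f ≈ 195 N

Axes along / perpendicular to the incline. W sin 16° = 468.6 N down-slope; W cos 16° = 1634 N into the surface.
Perpendicular: N = W cos 16° − P sin 3° = 1634 − 14.34 = 1620 N.
Along incline: P cos 3° + f = W sin 16° (friction acts up-slope) → f = 468.6 − 273.6 = 195 N.
|f| = 195 N ≤ μN = 842.3 N, so the trunk is indeed static.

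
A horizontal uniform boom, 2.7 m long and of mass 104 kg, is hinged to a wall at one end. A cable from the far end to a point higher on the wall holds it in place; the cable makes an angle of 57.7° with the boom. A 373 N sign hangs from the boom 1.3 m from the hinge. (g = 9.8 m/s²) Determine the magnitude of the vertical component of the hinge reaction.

Take torques about the hinge: T sin 57.7° · 2.7 = 104×9.8×1.35 + 373×1.3 = 1860.8 N·m.
So T = 1860.8 / (0.8453 × 2.7) = 815.36 N.
ΣF_y = 0: H_y = (104×9.8 + 373) − T sin 57.7° = 1392.2 − 689.19 = 703.01 N.

|H_y| ≈ 703 N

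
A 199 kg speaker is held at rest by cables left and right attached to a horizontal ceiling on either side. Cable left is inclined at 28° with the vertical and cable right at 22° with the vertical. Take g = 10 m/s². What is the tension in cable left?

T_left ≈ 973 N

Angles from the horizontal: cable left is 90° − 28° = 62°, cable right is 90° − 22° = 68°.
Weight W = 199 × 10 = 1990 N acts straight down.
Horizontal: T_left cos 62° = T_right cos 68°  →  T_right = 1.253 T_left.
Vertical: T_left sin 62° + T_right sin 68° = 1990.
Substituting the horizontal relation into the vertical equation gives 2.045 T_left = 1990, so T_left = 973.1 N.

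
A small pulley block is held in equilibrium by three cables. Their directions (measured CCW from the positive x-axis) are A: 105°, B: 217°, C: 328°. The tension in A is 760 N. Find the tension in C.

Resolve: ΣF_x = 760 cos 105° + T_B cos 217° + T_C cos 328° = 0.
        ΣF_y = 760 sin 105° + T_B sin 217° + T_C sin 328° = 0.
The known terms sum to (-196.7, 734.1) N, so -0.7986 T_B + 0.8480 T_C = 196.7 and -0.6018 T_B − 0.5299 T_C = -734.1.
Solving simultaneously: T_B = 555.2 N, T_C = 754.8 N.

T_C ≈ 755 N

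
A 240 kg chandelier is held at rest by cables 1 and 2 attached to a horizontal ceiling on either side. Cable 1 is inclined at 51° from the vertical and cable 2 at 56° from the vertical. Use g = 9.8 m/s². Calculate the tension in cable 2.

Angles from the horizontal: cable 1 is 90° − 51° = 39°, cable 2 is 90° − 56° = 34°.
Weight W = 240 × 9.8 = 2352 N acts straight down.
Horizontal: T_1 cos 39° = T_2 cos 34°  →  T_1 = 1.067 T_2.
Vertical: T_1 sin 39° + T_2 sin 34° = 2352.
Substituting the horizontal relation into the vertical equation gives 1.231 T_2 = 2352, so T_2 = 1911 N.

T_2 ≈ 1910 N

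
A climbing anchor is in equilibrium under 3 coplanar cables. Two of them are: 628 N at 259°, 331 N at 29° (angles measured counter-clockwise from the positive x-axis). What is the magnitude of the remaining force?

F ≈ 487 N

Sum the known components: ΣF_x = 169.7 N, ΣF_y = -456 N.
For equilibrium the remaining force must supply (−ΣF_x, −ΣF_y) = (-169.7, 456) N.
Magnitude = √((-169.7)² + (456)²) = 486.5 N; direction = atan2(456, -169.7) = 110.4°.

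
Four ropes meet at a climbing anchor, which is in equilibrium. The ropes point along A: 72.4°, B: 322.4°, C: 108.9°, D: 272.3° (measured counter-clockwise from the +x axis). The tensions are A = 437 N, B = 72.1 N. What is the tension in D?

Resolve: ΣF_x = 437 cos 72.4° + 72.1 cos 322.4° + T_C cos 108.9° + T_D cos 272.3° = 0.
        ΣF_y = 437 sin 72.4° + 72.1 sin 322.4° + T_C sin 108.9° + T_D sin 272.3° = 0.
The known terms sum to (189.3, 372.6) N, so -0.3239 T_C + 0.0401 T_D = -189.3 and 0.9461 T_C − 0.9992 T_D = -372.6.
Solving simultaneously: T_C = 714.3 N, T_D = 1049 N.

T_D ≈ 1050 N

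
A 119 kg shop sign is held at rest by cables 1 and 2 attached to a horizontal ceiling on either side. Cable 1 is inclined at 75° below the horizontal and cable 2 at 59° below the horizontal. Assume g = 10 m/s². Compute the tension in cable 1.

T_1 ≈ 852 N

Weight W = 119 × 10 = 1190 N acts straight down.
Horizontal: T_1 cos 75° = T_2 cos 59°  →  T_2 = 0.5025 T_1.
Vertical: T_1 sin 75° + T_2 sin 59° = 1190.
Substituting the horizontal relation into the vertical equation gives 1.397 T_1 = 1190, so T_1 = 852 N.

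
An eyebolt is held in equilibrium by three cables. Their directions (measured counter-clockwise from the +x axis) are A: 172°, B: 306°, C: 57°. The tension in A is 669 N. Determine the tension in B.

T_B ≈ 649 N

Resolve: ΣF_x = 669 cos 172° + T_B cos 306° + T_C cos 57° = 0.
        ΣF_y = 669 sin 172° + T_B sin 306° + T_C sin 57° = 0.
The known terms sum to (-662.5, 93.11) N, so 0.5878 T_B + 0.5446 T_C = 662.5 and -0.8090 T_B + 0.8387 T_C = -93.11.
Solving simultaneously: T_B = 649.5 N, T_C = 515.5 N.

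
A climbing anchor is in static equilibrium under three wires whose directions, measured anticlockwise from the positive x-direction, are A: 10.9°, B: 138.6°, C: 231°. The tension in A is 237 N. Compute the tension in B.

Resolve: ΣF_x = 237 cos 10.9° + T_B cos 138.6° + T_C cos 231° = 0.
        ΣF_y = 237 sin 10.9° + T_B sin 138.6° + T_C sin 231° = 0.
The known terms sum to (232.7, 44.82) N, so -0.7501 T_B − 0.6293 T_C = -232.7 and 0.6613 T_B − 0.7771 T_C = -44.82.
Solving simultaneously: T_B = 152.8 N, T_C = 187.7 N.

T_B ≈ 153 N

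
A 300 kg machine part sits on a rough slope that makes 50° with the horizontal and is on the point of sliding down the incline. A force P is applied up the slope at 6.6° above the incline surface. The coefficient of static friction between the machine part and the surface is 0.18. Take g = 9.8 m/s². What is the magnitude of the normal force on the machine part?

On the verge of sliding down the incline, friction equals μN and acts up the slope.
Perpendicular: N + P sin 6.6° = W cos 50° = 1890 N.
Along incline: P cos 6.6° + μN = W sin 50° with W sin 50° = 2252 N.
Solving the pair for P and N: P = 1966 N, N = 1664 N (and f = μN = 299.5 N).

N ≈ 1660 N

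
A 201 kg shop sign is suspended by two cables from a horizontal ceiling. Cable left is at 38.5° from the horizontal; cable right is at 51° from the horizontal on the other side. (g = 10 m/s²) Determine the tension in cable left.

T_left ≈ 1260 N

Weight W = 201 × 10 = 2010 N acts straight down.
Horizontal: T_left cos 38.5° = T_right cos 51°  →  T_right = 1.244 T_left.
Vertical: T_left sin 38.5° + T_right sin 51° = 2010.
Substituting the horizontal relation into the vertical equation gives 1.589 T_left = 2010, so T_left = 1265 N.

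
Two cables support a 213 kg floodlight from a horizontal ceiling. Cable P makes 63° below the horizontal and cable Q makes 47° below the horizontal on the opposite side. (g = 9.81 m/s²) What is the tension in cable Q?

T_Q ≈ 1010 N

Weight W = 213 × 9.81 = 2090 N acts straight down.
Horizontal: T_P cos 63° = T_Q cos 47°  →  T_P = 1.502 T_Q.
Vertical: T_P sin 63° + T_Q sin 47° = 2090.
Substituting the horizontal relation into the vertical equation gives 2.07 T_Q = 2090, so T_Q = 1010 N.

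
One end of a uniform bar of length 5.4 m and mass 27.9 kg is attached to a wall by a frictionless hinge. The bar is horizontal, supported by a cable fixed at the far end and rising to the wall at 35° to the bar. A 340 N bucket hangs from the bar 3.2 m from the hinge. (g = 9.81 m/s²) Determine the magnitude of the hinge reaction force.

|H| ≈ 556 N

Take torques about the hinge: T sin 35° · 5.4 = 27.9×9.81×2.7 + 340×3.2 = 1827 N·m.
So T = 1827 / (0.5736 × 5.4) = 589.86 N.
ΣF_x = 0: H_x = T cos 35° = 483.19 N.
ΣF_y = 0: H_y = (27.9×9.81 + 340) − T sin 35° = 613.7 − 338.33 = 275.37 N.
|H| = √(H_x² + H_y²) = √((483.19)² + (275.37)²) = 556.14 N.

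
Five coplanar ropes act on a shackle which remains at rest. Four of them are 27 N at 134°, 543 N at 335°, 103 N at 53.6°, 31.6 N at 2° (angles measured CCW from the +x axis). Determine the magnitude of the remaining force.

F ≈ 580 N

Sum the known components: ΣF_x = 566.1 N, ΣF_y = -126.1 N.
For equilibrium the remaining force must supply (−ΣF_x, −ΣF_y) = (-566.1, 126.1) N.
Magnitude = √((-566.1)² + (126.1)²) = 579.9 N; direction = atan2(126.1, -566.1) = 167.4°.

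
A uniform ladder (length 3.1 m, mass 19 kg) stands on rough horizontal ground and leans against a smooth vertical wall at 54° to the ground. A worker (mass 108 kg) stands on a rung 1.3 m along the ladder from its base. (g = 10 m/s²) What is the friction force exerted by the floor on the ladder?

f ≈ 398 N

Torques about the foot: N_wall · 3.1 sin 54° = 19×10×1.55 cos 54° + 108×10×1.3 cos 54° → N_wall = 398.07 N.
ΣF_x = 0: f_floor = N_wall = 398.07 N.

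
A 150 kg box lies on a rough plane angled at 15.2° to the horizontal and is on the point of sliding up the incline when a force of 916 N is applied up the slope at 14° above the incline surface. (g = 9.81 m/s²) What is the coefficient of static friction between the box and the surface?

μ ≈ 0.420

On the verge of sliding up the incline, friction is at its maximum μN and acts down the slope.
Perpendicular to incline: N = W cos 15.2° − P sin 14° = 1420 − 221.6 = 1198 N.
Along incline: P cos 14° − μN = W sin 15.2° → μ = −(W sin 15.2° − P cos 14°) / N = 0.4197.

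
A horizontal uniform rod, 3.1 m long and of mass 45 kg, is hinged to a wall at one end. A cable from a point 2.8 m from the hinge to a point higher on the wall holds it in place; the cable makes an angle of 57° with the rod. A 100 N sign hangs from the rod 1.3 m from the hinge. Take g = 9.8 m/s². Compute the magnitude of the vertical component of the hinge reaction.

|H_y| ≈ 250 N

Take torques about the hinge: T sin 57° · 2.8 = 45×9.8×1.55 + 100×1.3 = 813.55 N·m.
So T = 813.55 / (0.8387 × 2.8) = 346.45 N.
ΣF_y = 0: H_y = (45×9.8 + 100) − T sin 57° = 541 − 290.55 = 250.45 N.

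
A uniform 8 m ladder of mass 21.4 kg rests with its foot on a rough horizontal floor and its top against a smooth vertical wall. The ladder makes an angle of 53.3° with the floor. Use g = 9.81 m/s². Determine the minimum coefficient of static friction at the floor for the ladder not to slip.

ΣF_y = 0: N_floor = 21.4×9.81 = 209.93 N.
Torques about the foot: N_wall · 8 sin 53.3° = 21.4×9.81×4 cos 53.3° → N_wall = 78.24 N.
ΣF_x = 0: f_floor = N_wall = 78.24 N.
μ_min = f_floor / N_floor = 78.24 / 209.93 = 0.3727.

μ_min ≈ 0.373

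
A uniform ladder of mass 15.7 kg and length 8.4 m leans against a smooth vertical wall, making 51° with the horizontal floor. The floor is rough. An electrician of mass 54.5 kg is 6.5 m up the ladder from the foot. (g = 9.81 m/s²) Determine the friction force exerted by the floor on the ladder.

f ≈ 397 N

Torques about the foot: N_wall · 8.4 sin 51° = 15.7×9.81×4.2 cos 51° + 54.5×9.81×6.5 cos 51° → N_wall = 397.38 N.
ΣF_x = 0: f_floor = N_wall = 397.38 N.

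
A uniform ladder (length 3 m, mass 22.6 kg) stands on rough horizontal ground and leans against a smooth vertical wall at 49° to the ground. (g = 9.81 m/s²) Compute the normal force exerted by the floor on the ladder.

N_floor ≈ 222 N

ΣF_y = 0: N_floor = 22.6×9.81 = 221.71 N.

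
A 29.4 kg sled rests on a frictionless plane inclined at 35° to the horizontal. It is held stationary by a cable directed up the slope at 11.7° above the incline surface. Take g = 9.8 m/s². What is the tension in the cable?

Take axes along and perpendicular to the incline. Weight components: W sin 35° = 165.3 N down-slope, W cos 35° = 236 N into the surface.
Along incline: T cos 11.7° = W sin 35° → T = 168.8 N.
Perpendicular: N = W cos 35° − T sin 11.7° = 201.8 N.

T ≈ 169 N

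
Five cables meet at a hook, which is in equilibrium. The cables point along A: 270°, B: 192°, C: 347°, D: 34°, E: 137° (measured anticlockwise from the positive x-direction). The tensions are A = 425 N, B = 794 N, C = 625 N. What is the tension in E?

T_E ≈ 525 N

Resolve: ΣF_x = 425 cos 270° + 794 cos 192° + 625 cos 347° + T_D cos 34° + T_E cos 137° = 0.
        ΣF_y = 425 sin 270° + 794 sin 192° + 625 sin 347° + T_D sin 34° + T_E sin 137° = 0.
The known terms sum to (-167.7, -730.7) N, so 0.8290 T_D − 0.7314 T_E = 167.7 and 0.5592 T_D + 0.6820 T_E = 730.7.
Solving simultaneously: T_D = 665.8 N, T_E = 525.5 N.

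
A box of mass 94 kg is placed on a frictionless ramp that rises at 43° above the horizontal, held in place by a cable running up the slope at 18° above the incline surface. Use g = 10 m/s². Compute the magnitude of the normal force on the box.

Take axes along and perpendicular to the incline. Weight components: W sin 43° = 641.1 N down-slope, W cos 43° = 687.5 N into the surface.
Along incline: T cos 18° = W sin 43° → T = 674.1 N.
Perpendicular: N = W cos 43° − T sin 18° = 479.2 N.

N ≈ 479 N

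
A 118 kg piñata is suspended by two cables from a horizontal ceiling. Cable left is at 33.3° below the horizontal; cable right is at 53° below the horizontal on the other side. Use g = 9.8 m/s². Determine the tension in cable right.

T_right ≈ 969 N

Weight W = 118 × 9.8 = 1156 N acts straight down.
Horizontal: T_left cos 33.3° = T_right cos 53°  →  T_left = 0.72 T_right.
Vertical: T_left sin 33.3° + T_right sin 53° = 1156.
Substituting the horizontal relation into the vertical equation gives 1.194 T_right = 1156, so T_right = 968.5 N.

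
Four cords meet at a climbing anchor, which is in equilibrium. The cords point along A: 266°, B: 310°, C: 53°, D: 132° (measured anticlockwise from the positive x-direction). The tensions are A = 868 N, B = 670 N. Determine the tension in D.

T_D ≈ 1150 N

Resolve: ΣF_x = 868 cos 266° + 670 cos 310° + T_C cos 53° + T_D cos 132° = 0.
        ΣF_y = 868 sin 266° + 670 sin 310° + T_C sin 53° + T_D sin 132° = 0.
The known terms sum to (370.1, -1379) N, so 0.6018 T_C − 0.6691 T_D = -370.1 and 0.7986 T_C + 0.7431 T_D = 1379.
Solving simultaneously: T_C = 659.9 N, T_D = 1147 N.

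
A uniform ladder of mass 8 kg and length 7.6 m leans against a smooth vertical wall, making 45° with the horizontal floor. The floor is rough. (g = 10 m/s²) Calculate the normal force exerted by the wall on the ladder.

N_wall ≈ 40 N

Torques about the foot: N_wall · 7.6 sin 45° = 8×10×3.8 cos 45° → N_wall = 40 N.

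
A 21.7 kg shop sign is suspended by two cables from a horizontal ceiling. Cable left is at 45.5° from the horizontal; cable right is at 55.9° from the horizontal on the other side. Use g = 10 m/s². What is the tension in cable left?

Weight W = 21.7 × 10 = 217 N acts straight down.
Horizontal: T_left cos 45.5° = T_right cos 55.9°  →  T_right = 1.25 T_left.
Vertical: T_left sin 45.5° + T_right sin 55.9° = 217.
Substituting the horizontal relation into the vertical equation gives 1.748 T_left = 217, so T_left = 124.1 N.

T_left ≈ 124 N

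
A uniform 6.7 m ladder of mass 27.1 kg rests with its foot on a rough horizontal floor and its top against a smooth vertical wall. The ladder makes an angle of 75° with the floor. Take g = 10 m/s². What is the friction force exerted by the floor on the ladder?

Torques about the foot: N_wall · 6.7 sin 75° = 27.1×10×3.35 cos 75° → N_wall = 36.307 N.
ΣF_x = 0: f_floor = N_wall = 36.307 N.

f ≈ 36.3 N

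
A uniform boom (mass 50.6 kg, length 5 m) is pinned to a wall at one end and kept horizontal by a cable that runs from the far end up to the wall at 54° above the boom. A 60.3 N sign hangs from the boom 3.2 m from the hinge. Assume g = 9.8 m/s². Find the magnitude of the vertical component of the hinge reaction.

|H_y| ≈ 270 N

Take torques about the hinge: T sin 54° · 5 = 50.6×9.8×2.5 + 60.3×3.2 = 1432.7 N·m.
So T = 1432.7 / (0.8090 × 5) = 354.17 N.
ΣF_y = 0: H_y = (50.6×9.8 + 60.3) − T sin 54° = 556.18 − 286.53 = 269.65 N.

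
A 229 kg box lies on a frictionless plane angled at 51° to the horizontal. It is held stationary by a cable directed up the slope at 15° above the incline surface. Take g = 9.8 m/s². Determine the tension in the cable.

T ≈ 1810 N

Take axes along and perpendicular to the incline. Weight components: W sin 51° = 1744 N down-slope, W cos 51° = 1412 N into the surface.
Along incline: T cos 15° = W sin 51° → T = 1806 N.
Perpendicular: N = W cos 51° − T sin 15° = 945 N.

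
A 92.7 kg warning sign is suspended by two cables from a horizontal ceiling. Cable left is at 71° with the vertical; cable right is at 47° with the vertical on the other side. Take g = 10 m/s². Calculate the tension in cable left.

Angles from the horizontal: cable left is 90° − 71° = 19°, cable right is 90° − 47° = 43°.
Weight W = 92.7 × 10 = 927 N acts straight down.
Horizontal: T_left cos 19° = T_right cos 43°  →  T_right = 1.293 T_left.
Vertical: T_left sin 19° + T_right sin 43° = 927.
Substituting the horizontal relation into the vertical equation gives 1.207 T_left = 927, so T_left = 767.8 N.

T_left ≈ 768 N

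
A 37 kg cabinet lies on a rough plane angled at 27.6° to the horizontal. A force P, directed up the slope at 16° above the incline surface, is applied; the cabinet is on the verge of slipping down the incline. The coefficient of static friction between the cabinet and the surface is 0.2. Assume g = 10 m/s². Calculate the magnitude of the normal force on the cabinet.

N ≈ 296 N

On the verge of sliding down the incline, friction equals μN and acts up the slope.
Perpendicular: N + P sin 16° = W cos 27.6° = 327.9 N.
Along incline: P cos 16° + μN = W sin 27.6° with W sin 27.6° = 171.4 N.
Solving the pair for P and N: P = 116.8 N, N = 295.7 N (and f = μN = 59.14 N).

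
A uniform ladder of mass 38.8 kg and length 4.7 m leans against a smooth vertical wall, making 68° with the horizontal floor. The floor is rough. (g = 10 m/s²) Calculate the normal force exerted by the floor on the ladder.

ΣF_y = 0: N_floor = 38.8×10 = 388 N.

N_floor ≈ 388 N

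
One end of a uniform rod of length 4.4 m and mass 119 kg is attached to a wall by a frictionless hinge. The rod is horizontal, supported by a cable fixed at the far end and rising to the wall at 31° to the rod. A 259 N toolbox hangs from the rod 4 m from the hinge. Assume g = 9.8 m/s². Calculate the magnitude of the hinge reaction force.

Take torques about the hinge: T sin 31° · 4.4 = 119×9.8×2.2 + 259×4 = 3601.6 N·m.
So T = 3601.6 / (0.5150 × 4.4) = 1589.3 N.
ΣF_x = 0: H_x = T cos 31° = 1362.3 N.
ΣF_y = 0: H_y = (119×9.8 + 259) − T sin 31° = 1425.2 − 818.55 = 606.65 N.
|H| = √(H_x² + H_y²) = √((1362.3)² + (606.65)²) = 1491.3 N.

|H| ≈ 1490 N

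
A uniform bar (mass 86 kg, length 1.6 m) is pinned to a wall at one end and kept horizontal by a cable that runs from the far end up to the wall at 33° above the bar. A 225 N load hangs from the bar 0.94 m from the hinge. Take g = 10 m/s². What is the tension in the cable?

Take torques about the hinge: T sin 33° · 1.6 = 86×10×0.8 + 225×0.94 = 899.5 N·m.
So T = 899.5 / (0.5446 × 1.6) = 1032.2 N.

T ≈ 1030 N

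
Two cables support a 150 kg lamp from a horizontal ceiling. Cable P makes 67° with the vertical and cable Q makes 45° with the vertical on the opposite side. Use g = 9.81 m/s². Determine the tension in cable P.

T_P ≈ 1120 N

Angles from the horizontal: cable P is 90° − 67° = 23°, cable Q is 90° − 45° = 45°.
Weight W = 150 × 9.81 = 1472 N acts straight down.
Horizontal: T_P cos 23° = T_Q cos 45°  →  T_Q = 1.302 T_P.
Vertical: T_P sin 23° + T_Q sin 45° = 1472.
Substituting the horizontal relation into the vertical equation gives 1.311 T_P = 1472, so T_P = 1122 N.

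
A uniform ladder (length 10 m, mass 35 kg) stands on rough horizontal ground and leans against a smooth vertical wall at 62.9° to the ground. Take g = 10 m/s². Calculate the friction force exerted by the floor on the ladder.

Torques about the foot: N_wall · 10 sin 62.9° = 35×10×5 cos 62.9° → N_wall = 89.552 N.
ΣF_x = 0: f_floor = N_wall = 89.552 N.

f ≈ 89.6 N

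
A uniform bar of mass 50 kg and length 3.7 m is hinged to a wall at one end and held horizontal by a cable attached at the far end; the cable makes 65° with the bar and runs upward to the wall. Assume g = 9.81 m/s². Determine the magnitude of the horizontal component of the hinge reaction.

Take torques about the hinge: T sin 65° · 3.7 = 50×9.81×1.85 = 907.43 N·m.
So T = 907.43 / (0.9063 × 3.7) = 270.6 N.
ΣF_x = 0: H_x = T cos 65° = 114.36 N.

H_x ≈ 114 N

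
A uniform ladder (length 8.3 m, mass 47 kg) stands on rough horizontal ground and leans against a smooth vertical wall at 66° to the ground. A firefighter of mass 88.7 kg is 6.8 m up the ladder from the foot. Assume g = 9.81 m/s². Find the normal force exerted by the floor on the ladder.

ΣF_y = 0: N_floor = 47×9.81 + 88.7×9.81 = 1331.2 N.

N_floor ≈ 1330 N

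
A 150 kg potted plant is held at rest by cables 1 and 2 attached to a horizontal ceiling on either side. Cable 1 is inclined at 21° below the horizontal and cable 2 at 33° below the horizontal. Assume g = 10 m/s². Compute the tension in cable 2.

Weight W = 150 × 10 = 1500 N acts straight down.
Horizontal: T_1 cos 21° = T_2 cos 33°  →  T_1 = 0.8983 T_2.
Vertical: T_1 sin 21° + T_2 sin 33° = 1500.
Substituting the horizontal relation into the vertical equation gives 0.8666 T_2 = 1500, so T_2 = 1731 N.

T_2 ≈ 1730 N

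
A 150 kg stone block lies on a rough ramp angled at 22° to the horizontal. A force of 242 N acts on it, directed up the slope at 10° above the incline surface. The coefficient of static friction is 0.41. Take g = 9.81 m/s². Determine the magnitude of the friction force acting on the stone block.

f ≈ 313 N

Axes along / perpendicular to the incline. W sin 22° = 551.2 N down-slope; W cos 22° = 1364 N into the surface.
Perpendicular: N = W cos 22° − P sin 10° = 1364 − 42.02 = 1322 N.
Along incline: P cos 10° + f = W sin 22° (friction acts up-slope) → f = 551.2 − 238.3 = 312.9 N.
|f| = 312.9 N ≤ μN = 542.2 N, so the stone block is indeed static.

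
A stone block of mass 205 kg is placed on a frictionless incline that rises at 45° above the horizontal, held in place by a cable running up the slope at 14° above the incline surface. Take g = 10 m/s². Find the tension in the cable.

T ≈ 1490 N

Take axes along and perpendicular to the incline. Weight components: W sin 45° = 1450 N down-slope, W cos 45° = 1450 N into the surface.
Along incline: T cos 14° = W sin 45° → T = 1494 N.
Perpendicular: N = W cos 45° − T sin 14° = 1088 N.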